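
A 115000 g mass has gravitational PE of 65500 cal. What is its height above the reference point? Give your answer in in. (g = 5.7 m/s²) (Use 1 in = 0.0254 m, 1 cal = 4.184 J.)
Convert to SI: m = 115.0 kg, PE = 274052 J
h = PE/(mg) = 274052/(115.0·5.7) = 418.081 m = 16460 in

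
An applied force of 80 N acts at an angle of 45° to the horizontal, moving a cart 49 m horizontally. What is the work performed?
W = F·d·cosθ = (80)(49)cos(45°) = 2772 J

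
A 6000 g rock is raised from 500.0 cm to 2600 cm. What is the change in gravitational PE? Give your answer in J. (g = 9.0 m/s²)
Convert to SI: m = 6.0 kg, Δh = 21.0 m
ΔPE = mgΔh = (6.0)(9.0)(21.0) = 1134 J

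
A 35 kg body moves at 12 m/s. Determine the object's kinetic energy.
KE = ½mv² = ½(35)(12)² = 2520.0 J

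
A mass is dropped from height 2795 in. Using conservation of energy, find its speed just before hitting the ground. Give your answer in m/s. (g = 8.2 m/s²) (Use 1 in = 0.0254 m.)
Convert to SI: h = 70.993 m
mgh = ½mv² ⇒ v = √(2gh) = √(2·8.2·70.993) = 34.12 m/s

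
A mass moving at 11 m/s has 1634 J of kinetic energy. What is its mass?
m = 2·KE/v² = 2·1634/(11)² = 27.01 kg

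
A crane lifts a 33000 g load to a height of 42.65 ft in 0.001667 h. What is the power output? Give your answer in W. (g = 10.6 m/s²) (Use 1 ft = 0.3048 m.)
Convert to SI: m = 33.0 kg, h = 12.9997 m, t = 6.0012 s
P = mgh/t = (33.0)(10.6)(12.9997)/6.0012 = 757.7 W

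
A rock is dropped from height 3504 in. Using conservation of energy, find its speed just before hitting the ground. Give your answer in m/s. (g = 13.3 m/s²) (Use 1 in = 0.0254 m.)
Convert to SI: h = 89.0016 m
mgh = ½mv² ⇒ v = √(2gh) = √(2·13.3·89.0016) = 48.66 m/s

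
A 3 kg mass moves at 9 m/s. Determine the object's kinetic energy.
KE = ½mv² = ½(3)(9)² = 121.5 J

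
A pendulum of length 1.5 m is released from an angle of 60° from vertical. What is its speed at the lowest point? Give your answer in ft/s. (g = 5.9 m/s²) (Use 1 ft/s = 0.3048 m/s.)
h = L(1 − cosθ) = 1.5(1 − cos60°) = 0.75 m
v = √(2gh) = √(2·5.9·0.75) = 2.97489 m/s = 9.76 ft/s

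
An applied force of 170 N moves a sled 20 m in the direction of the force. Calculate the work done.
W = F·d = (170)(20) = 3400 J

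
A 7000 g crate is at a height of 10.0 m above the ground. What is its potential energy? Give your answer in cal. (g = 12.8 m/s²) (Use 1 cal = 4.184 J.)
Convert to SI: m = 7.0 kg, h = 10.0 m
PE = mgh = (7.0)(12.8)(10.0) = 896.0 J = 214.1 cal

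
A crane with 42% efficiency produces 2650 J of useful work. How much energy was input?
W_in = W_out/η = 2650/0.42 = 6310 J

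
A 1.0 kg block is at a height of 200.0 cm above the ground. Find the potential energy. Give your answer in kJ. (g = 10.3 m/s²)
Convert to SI: m = 1.0 kg, h = 2.0 m
PE = mgh = (1.0)(10.3)(2.0) = 20.6 J = 0.0206 kJ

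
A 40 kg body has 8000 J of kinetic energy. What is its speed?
v = √(2·KE/m) = √(2·8000/40) = 20.0 m/s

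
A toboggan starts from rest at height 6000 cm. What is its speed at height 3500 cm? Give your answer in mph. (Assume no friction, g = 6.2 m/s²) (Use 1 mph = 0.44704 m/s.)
Convert to SI: h₁−h₂ = 25.0 m
mgh₁ = mgh₂ + ½mv² ⇒ v = √(2g(h₁−h₂)) = √(2·6.2·25.0) = 17.6068 m/s = 39.39 mph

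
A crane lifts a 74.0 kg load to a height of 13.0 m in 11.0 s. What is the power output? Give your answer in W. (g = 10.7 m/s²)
P = mgh/t = (74.0)(10.7)(13.0)/11.0 = 935.8 W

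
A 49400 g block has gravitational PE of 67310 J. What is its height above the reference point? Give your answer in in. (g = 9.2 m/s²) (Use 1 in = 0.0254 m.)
Convert to SI: m = 49.4 kg, PE = 67310.0 J
h = PE/(mg) = 67310.0/(49.4·9.2) = 148.103 m = 5831 in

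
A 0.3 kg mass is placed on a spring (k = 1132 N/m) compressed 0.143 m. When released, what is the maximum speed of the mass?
½kx² = ½mv² ⇒ v = x√(k/m) = (0.143)√(1132/0.3) = 8.784 m/s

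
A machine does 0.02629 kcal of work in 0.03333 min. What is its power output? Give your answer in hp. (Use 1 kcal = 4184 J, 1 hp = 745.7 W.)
Convert to SI: W = 109.997 J, t = 1.9998 s
P = W/t = 109.997/1.9998 = 55.0042 W = 0.07376 hp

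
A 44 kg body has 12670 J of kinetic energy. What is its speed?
v = √(2·KE/m) = √(2·12670/44) = 24.0 m/s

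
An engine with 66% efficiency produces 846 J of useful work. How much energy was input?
W_in = W_out/η = 846/0.66 = 1282 J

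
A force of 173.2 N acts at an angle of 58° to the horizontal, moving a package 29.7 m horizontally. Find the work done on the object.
W = F·d·cosθ = (173.2)(29.7)cos(58°) = 2726 J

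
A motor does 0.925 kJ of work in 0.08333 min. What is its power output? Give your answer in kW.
Convert to SI: W = 925.0 J, t = 4.9998 s
P = W/t = 925.0/4.9998 = 185.007 W = 0.185 kW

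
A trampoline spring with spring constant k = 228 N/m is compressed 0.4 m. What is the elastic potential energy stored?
PE = ½kx² = ½(228)(0.4)² = 18.24 J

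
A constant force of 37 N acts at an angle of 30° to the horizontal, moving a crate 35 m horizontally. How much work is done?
W = F·d·cosθ = (37)(35)cos(30°) = 1122 J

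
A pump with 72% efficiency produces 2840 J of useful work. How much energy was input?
W_in = W_out/η = 2840/0.72 = 3944 J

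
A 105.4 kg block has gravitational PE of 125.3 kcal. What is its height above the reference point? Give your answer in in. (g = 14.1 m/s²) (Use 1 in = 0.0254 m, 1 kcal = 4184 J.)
Convert to SI: m = 105.4 kg, PE = 524255 J
h = PE/(mg) = 524255/(105.4·14.1) = 352.763 m = 13890 in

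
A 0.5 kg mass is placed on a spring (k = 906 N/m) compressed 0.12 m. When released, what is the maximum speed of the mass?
½kx² = ½mv² ⇒ v = x√(k/m) = (0.12)√(906/0.5) = 5.108 m/s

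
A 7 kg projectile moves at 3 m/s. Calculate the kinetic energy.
KE = ½mv² = ½(7)(3)² = 31.5 J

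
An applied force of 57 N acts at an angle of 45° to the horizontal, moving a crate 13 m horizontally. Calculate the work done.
W = F·d·cosθ = (57)(13)cos(45°) = 524.0 J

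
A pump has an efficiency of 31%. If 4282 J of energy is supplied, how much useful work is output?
W_out = η·W_in = 0.31·4282 = 1327.42 J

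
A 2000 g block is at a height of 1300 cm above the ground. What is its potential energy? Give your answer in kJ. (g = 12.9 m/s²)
Convert to SI: m = 2.0 kg, h = 13.0 m
PE = mgh = (2.0)(12.9)(13.0) = 335.4 J = 0.3354 kJ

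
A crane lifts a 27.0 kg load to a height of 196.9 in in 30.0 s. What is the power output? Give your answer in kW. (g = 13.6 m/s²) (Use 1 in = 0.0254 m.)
Convert to SI: m = 27.0 kg, h = 5.00126 m, t = 30.0 s
P = mgh/t = (27.0)(13.6)(5.00126)/30.0 = 61.2154 W = 0.06122 kW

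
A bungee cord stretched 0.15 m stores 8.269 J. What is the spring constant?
k = 2·PE/x² = 2·8.269/(0.15)² = 735.0 N/m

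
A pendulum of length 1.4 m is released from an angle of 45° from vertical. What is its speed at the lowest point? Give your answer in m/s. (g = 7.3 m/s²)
h = L(1 − cosθ) = 1.4(1 − cos45°) = 0.410051 m
v = √(2gh) = √(2·7.3·0.410051) = 2.447 m/s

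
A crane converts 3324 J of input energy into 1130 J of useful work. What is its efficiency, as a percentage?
η = W_out/W_in = 1130/3324 = 34.0%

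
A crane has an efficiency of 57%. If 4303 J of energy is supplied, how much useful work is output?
W_out = η·W_in = 0.57·4303 = 2452.71 J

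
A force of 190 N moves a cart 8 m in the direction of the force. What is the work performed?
W = F·d = (190)(8) = 1520 J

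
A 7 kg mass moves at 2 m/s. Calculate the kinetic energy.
KE = ½mv² = ½(7)(2)² = 14.0 J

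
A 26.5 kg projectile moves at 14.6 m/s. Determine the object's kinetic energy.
KE = ½mv² = ½(26.5)(14.6)² = 2824 J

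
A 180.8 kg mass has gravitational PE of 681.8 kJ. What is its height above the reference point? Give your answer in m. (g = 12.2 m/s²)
Convert to SI: m = 180.8 kg, PE = 681800 J
h = PE/(mg) = 681800/(180.8·12.2) = 309.1 m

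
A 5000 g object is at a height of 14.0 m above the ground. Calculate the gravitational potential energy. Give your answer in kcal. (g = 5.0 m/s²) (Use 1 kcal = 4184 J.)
Convert to SI: m = 5.0 kg, h = 14.0 m
PE = mgh = (5.0)(5.0)(14.0) = 350.0 J = 0.08365 kcal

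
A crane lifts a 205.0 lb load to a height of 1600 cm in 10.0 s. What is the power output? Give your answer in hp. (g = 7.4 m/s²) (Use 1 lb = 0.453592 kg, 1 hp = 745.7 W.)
Convert to SI: m = 92.9864 kg, h = 16.0 m, t = 10.0 s
P = mgh/t = (92.9864)(7.4)(16.0)/10.0 = 1100.96 W = 1.476 hp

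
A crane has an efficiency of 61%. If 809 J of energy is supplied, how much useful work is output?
W_out = η·W_in = 0.61·809 = 493.49 J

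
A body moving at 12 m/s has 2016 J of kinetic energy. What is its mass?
m = 2·KE/v² = 2·2016/(12)² = 28.0 kg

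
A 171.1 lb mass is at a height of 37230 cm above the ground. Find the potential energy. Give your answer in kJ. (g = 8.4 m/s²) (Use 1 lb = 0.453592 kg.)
Convert to SI: m = 77.6096 kg, h = 372.3 m
PE = mgh = (77.6096)(8.4)(372.3) = 242710 J = 242.7 kJ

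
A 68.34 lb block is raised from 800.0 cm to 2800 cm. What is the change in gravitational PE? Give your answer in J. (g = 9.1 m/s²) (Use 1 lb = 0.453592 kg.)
Convert to SI: m = 30.9985 kg, Δh = 20.0 m
ΔPE = mgΔh = (30.9985)(9.1)(20.0) = 5642 J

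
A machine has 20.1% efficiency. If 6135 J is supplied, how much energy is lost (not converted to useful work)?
W_lost = W_in(1 − η) = 6135·(1 − 0.201) = 4902 J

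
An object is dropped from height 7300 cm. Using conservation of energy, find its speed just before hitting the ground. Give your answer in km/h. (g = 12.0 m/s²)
Convert to SI: h = 73.0 m
mgh = ½mv² ⇒ v = √(2gh) = √(2·12.0·73.0) = 41.8569 m/s = 150.7 km/h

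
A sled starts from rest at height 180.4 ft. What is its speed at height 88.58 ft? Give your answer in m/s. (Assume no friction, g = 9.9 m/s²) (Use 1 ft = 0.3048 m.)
Convert to SI: h₁−h₂ = 27.9867 m
mgh₁ = mgh₂ + ½mv² ⇒ v = √(2g(h₁−h₂)) = √(2·9.9·27.9867) = 23.54 m/s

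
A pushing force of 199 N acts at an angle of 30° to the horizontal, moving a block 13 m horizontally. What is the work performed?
W = F·d·cosθ = (199)(13)cos(30°) = 2240 J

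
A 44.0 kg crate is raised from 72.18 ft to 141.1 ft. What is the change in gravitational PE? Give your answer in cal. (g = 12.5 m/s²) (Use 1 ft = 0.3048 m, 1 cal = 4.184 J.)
Convert to SI: m = 44.0 kg, Δh = 21.0068 m
ΔPE = mgΔh = (44.0)(12.5)(21.0068) = 11553.7 J = 2761 cal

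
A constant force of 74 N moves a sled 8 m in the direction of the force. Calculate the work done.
W = F·d = (74)(8) = 592.0 J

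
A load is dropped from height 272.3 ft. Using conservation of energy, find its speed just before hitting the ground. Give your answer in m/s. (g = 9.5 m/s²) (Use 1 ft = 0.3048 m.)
Convert to SI: h = 82.997 m
mgh = ½mv² ⇒ v = √(2gh) = √(2·9.5·82.997) = 39.71 m/s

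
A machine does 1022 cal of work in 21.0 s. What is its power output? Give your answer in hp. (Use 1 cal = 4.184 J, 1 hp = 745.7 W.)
Convert to SI: W = 4276.05 J, t = 21.0 s
P = W/t = 4276.05/21.0 = 203.621 W = 0.2731 hp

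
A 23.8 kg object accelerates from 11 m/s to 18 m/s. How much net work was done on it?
W = ΔKE = ½m(v₂² − v₁²) = ½(23.8)(18² − 11²) = 2415.7 J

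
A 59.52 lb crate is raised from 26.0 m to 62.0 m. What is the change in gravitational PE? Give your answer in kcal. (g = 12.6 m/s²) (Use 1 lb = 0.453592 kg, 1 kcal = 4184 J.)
Convert to SI: m = 26.9978 kg, Δh = 36.0 m
ΔPE = mgΔh = (26.9978)(12.6)(36.0) = 12246.2 J = 2.927 kcal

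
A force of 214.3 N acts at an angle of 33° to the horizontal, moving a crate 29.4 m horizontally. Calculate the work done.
W = F·d·cosθ = (214.3)(29.4)cos(33°) = 5284 J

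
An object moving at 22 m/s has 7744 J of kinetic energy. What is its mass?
m = 2·KE/v² = 2·7744/(22)² = 32.0 kg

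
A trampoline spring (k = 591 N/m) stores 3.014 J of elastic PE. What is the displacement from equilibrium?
x = √(2·PE/k) = √(2·3.014/591) = 0.101 m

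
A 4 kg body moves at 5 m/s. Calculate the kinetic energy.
KE = ½mv² = ½(4)(5)² = 50.0 J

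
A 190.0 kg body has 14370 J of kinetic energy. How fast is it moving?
v = √(2·KE/m) = √(2·14370/190.0) = 12.3 m/s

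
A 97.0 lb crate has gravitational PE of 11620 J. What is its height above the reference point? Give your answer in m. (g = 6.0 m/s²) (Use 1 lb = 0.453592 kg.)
Convert to SI: m = 43.9984 kg, PE = 11620.0 J
h = PE/(mg) = 11620.0/(43.9984·6.0) = 44.02 m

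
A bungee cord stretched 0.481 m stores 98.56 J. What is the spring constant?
k = 2·PE/x² = 2·98.56/(0.481)² = 852.0 N/m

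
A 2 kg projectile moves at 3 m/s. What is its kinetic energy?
KE = ½mv² = ½(2)(3)² = 9.0 J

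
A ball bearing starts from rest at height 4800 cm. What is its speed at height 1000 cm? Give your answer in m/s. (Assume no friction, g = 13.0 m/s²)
Convert to SI: h₁−h₂ = 38.0 m
mgh₁ = mgh₂ + ½mv² ⇒ v = √(2g(h₁−h₂)) = √(2·13.0·38.0) = 31.43 m/s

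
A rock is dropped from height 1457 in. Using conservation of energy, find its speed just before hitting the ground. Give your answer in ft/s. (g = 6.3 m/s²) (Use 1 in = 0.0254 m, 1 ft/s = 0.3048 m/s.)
Convert to SI: h = 37.0078 m
mgh = ½mv² ⇒ v = √(2gh) = √(2·6.3·37.0078) = 21.5939 m/s = 70.85 ft/s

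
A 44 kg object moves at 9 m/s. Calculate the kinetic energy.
KE = ½mv² = ½(44)(9)² = 1782.0 J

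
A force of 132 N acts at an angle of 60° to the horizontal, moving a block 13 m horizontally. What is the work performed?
W = F·d·cosθ = (132)(13)cos(60°) = 858.0 J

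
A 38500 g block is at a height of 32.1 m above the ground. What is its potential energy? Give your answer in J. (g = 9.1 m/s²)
Convert to SI: m = 38.5 kg, h = 32.1 m
PE = mgh = (38.5)(9.1)(32.1) = 11250 J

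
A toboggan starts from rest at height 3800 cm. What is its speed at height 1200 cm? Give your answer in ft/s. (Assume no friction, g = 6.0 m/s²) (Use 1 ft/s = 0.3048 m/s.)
Convert to SI: h₁−h₂ = 26.0 m
mgh₁ = mgh₂ + ½mv² ⇒ v = √(2g(h₁−h₂)) = √(2·6.0·26.0) = 17.6635 m/s = 57.95 ft/s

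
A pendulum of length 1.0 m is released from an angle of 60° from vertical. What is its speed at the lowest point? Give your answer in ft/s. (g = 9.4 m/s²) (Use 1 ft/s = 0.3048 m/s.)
h = L(1 − cosθ) = 1.0(1 − cos60°) = 0.5 m
v = √(2gh) = √(2·9.4·0.5) = 3.06594 m/s = 10.06 ft/s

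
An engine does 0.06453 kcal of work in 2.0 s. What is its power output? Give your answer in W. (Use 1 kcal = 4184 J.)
Convert to SI: W = 269.994 J, t = 2.0 s
P = W/t = 269.994/2.0 = 135.0 W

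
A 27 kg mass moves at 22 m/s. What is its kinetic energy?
KE = ½mv² = ½(27)(22)² = 6534.0 J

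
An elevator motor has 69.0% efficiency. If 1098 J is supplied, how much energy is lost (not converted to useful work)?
W_lost = W_in(1 − η) = 1098·(1 − 0.69) = 340.4 J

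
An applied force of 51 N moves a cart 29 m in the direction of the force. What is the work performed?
W = F·d = (51)(29) = 1479 J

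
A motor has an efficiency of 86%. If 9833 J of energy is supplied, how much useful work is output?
W_out = η·W_in = 0.86·9833 = 8456.38 J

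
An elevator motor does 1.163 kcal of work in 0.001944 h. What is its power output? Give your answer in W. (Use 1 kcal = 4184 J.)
Convert to SI: W = 4865.99 J, t = 6.9984 s
P = W/t = 4865.99/6.9984 = 695.3 W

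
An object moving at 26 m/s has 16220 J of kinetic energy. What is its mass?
m = 2·KE/v² = 2·16220/(26)² = 47.99 kg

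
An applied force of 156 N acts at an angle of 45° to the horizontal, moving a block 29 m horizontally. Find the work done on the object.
W = F·d·cosθ = (156)(29)cos(45°) = 3199 J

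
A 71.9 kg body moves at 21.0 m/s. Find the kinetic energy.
KE = ½mv² = ½(71.9)(21.0)² = 15850 J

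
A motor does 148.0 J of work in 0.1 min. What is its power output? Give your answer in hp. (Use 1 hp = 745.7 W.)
Convert to SI: W = 148.0 J, t = 6.0 s
P = W/t = 148.0/6.0 = 24.6667 W = 0.03308 hp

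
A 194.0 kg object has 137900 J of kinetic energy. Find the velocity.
v = √(2·KE/m) = √(2·137900/194.0) = 37.7 m/s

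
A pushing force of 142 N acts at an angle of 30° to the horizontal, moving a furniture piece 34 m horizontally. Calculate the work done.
W = F·d·cosθ = (142)(34)cos(30°) = 4181 J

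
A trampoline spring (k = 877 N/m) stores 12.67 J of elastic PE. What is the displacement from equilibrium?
x = √(2·PE/k) = √(2·12.67/877) = 0.17 m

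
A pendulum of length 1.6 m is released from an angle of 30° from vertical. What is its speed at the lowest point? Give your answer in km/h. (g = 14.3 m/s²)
h = L(1 − cosθ) = 1.6(1 − cos30°) = 0.214359 m
v = √(2gh) = √(2·14.3·0.214359) = 2.47602 m/s = 8.914 km/h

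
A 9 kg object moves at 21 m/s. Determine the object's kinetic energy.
KE = ½mv² = ½(9)(21)² = 1984.5 J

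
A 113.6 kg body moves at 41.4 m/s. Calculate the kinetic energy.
KE = ½mv² = ½(113.6)(41.4)² = 97350 J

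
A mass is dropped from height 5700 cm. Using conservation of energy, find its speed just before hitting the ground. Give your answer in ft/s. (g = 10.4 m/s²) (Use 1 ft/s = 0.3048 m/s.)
Convert to SI: h = 57.0 m
mgh = ½mv² ⇒ v = √(2gh) = √(2·10.4·57.0) = 34.4325 m/s = 113.0 ft/s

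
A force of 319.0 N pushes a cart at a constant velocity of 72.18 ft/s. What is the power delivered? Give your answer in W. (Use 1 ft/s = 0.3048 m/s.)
Convert to SI: F = 319.0 N, v = 22.0005 m/s
P = Fv = (319.0)(22.0005) = 7018 W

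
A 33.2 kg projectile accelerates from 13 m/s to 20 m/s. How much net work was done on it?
W = ΔKE = ½m(v₂² − v₁²) = ½(33.2)(20² − 13²) = 3834.6 J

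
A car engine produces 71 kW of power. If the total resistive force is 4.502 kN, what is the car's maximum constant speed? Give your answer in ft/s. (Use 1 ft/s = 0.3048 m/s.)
Convert to SI: F = 4502.0 N
P = Fv ⇒ v = P/F = 71000 W/4502.0 N = 15.7708 m/s = 51.74 ft/s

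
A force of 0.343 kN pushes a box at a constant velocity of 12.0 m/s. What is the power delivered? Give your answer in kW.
Convert to SI: F = 343.0 N, v = 12.0 m/s
P = Fv = (343.0)(12.0) = 4116.0 W = 4.116 kW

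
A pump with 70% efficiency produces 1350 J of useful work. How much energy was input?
W_in = W_out/η = 1350/0.7 = 1929 J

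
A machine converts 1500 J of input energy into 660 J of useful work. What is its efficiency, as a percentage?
η = W_out/W_in = 660/1500 = 44.0%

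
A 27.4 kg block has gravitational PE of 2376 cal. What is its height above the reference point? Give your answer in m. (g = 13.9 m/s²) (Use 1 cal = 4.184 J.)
Convert to SI: m = 27.4 kg, PE = 9941.18 J
h = PE/(mg) = 9941.18/(27.4·13.9) = 26.1 m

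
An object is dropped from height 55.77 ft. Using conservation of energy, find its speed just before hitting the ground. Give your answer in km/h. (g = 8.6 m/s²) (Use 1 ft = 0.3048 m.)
Convert to SI: h = 16.9987 m
mgh = ½mv² ⇒ v = √(2gh) = √(2·8.6·16.9987) = 17.0991 m/s = 61.56 km/h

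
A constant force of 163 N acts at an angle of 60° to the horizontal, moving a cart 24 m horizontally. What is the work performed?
W = F·d·cosθ = (163)(24)cos(60°) = 1956 J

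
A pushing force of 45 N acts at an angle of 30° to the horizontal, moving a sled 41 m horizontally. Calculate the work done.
W = F·d·cosθ = (45)(41)cos(30°) = 1598 J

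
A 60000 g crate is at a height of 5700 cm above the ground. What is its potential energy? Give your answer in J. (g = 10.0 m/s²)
Convert to SI: m = 60.0 kg, h = 57.0 m
PE = mgh = (60.0)(10.0)(57.0) = 34200 J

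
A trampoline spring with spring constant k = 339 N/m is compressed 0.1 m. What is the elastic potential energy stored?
PE = ½kx² = ½(339)(0.1)² = 1.695 J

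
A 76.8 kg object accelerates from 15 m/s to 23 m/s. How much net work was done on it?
W = ΔKE = ½m(v₂² − v₁²) = ½(76.8)(23² − 15²) = 11673.6 J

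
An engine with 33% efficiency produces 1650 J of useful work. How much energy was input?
W_in = W_out/η = 1650/0.33 = 5000 J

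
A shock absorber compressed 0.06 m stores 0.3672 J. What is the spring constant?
k = 2·PE/x² = 2·0.3672/(0.06)² = 204.0 N/m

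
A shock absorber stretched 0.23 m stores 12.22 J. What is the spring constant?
k = 2·PE/x² = 2·12.22/(0.23)² = 462.0 N/m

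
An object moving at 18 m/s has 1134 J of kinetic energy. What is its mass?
m = 2·KE/v² = 2·1134/(18)² = 7.0 kg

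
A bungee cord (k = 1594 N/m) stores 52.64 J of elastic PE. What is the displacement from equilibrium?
x = √(2·PE/k) = √(2·52.64/1594) = 0.257 m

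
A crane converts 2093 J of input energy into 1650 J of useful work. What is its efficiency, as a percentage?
η = W_out/W_in = 1650/2093 = 78.83%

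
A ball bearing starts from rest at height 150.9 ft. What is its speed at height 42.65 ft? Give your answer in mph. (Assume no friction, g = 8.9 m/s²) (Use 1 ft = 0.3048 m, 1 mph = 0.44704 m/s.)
Convert to SI: h₁−h₂ = 32.9946 m
mgh₁ = mgh₂ + ½mv² ⇒ v = √(2g(h₁−h₂)) = √(2·8.9·32.9946) = 24.2344 m/s = 54.21 mph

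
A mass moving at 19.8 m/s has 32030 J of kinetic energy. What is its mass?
m = 2·KE/v² = 2·32030/(19.8)² = 163.4 kg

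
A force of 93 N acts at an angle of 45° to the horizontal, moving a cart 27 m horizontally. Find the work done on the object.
W = F·d·cosθ = (93)(27)cos(45°) = 1776 J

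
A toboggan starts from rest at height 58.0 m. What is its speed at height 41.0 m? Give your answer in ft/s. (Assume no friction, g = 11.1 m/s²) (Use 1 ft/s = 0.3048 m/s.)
mgh₁ = mgh₂ + ½mv² ⇒ v = √(2g(h₁−h₂)) = √(2·11.1·17.0) = 19.4268 m/s = 63.74 ft/s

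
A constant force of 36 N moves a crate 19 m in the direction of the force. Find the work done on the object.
W = F·d = (36)(19) = 684.0 J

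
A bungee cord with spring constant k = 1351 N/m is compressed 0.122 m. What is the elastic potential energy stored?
PE = ½kx² = ½(1351)(0.122)² = 10.05 J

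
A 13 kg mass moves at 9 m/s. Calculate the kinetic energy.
KE = ½mv² = ½(13)(9)² = 526.5 J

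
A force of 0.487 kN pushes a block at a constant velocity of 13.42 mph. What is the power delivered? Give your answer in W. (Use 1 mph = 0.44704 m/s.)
Convert to SI: F = 487.0 N, v = 5.99928 m/s
P = Fv = (487.0)(5.99928) = 2922 W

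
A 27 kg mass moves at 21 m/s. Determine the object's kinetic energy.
KE = ½mv² = ½(27)(21)² = 5953.5 J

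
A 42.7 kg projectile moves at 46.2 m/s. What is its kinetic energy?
KE = ½mv² = ½(42.7)(46.2)² = 45570 J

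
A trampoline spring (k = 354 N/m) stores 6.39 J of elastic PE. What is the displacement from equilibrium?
x = √(2·PE/k) = √(2·6.39/354) = 0.19 m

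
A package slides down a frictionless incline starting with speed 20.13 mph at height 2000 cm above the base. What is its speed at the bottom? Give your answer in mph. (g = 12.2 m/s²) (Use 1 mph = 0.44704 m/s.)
Convert to SI: v₀ = 8.99892 m/s, h = 20.0 m
½mv₀² + mgh = ½mv² ⇒ v = √(v₀² + 2gh) = √(8.99892² + 2·12.2·20.0) = 23.8533 m/s = 53.36 mph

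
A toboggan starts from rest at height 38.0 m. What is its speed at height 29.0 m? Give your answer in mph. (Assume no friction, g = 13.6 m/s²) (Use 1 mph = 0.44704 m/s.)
mgh₁ = mgh₂ + ½mv² ⇒ v = √(2g(h₁−h₂)) = √(2·13.6·9.0) = 15.6461 m/s = 35.0 mph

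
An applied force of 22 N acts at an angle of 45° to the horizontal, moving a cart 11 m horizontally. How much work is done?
W = F·d·cosθ = (22)(11)cos(45°) = 171.1 J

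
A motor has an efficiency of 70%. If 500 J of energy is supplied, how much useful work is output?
W_out = η·W_in = 0.7·500 = 350.0 J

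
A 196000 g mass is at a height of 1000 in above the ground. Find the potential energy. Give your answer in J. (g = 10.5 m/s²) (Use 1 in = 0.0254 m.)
Convert to SI: m = 196.0 kg, h = 25.4 m
PE = mgh = (196.0)(10.5)(25.4) = 52270 J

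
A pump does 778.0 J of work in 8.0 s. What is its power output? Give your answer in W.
P = W/t = 778.0/8.0 = 97.25 W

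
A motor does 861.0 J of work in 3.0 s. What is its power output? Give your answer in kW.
P = W/t = 861.0/3.0 = 287.0 W = 0.287 kW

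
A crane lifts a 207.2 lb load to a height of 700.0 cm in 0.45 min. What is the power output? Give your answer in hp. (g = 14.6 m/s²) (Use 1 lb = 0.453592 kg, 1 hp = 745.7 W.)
Convert to SI: m = 93.9843 kg, h = 7.0 m, t = 27.0 s
P = mgh/t = (93.9843)(14.6)(7.0)/27.0 = 355.748 W = 0.4771 hp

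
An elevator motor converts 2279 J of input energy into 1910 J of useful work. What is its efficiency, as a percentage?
η = W_out/W_in = 1910/2279 = 83.81%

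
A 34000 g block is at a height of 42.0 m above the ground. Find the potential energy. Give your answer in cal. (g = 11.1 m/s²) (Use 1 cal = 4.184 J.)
Convert to SI: m = 34.0 kg, h = 42.0 m
PE = mgh = (34.0)(11.1)(42.0) = 15850.8 J = 3788 cal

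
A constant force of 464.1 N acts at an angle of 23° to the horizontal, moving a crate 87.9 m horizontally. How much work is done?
W = F·d·cosθ = (464.1)(87.9)cos(23°) = 37550 J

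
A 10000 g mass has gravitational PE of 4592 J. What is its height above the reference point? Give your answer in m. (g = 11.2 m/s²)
Convert to SI: m = 10.0 kg, PE = 4592.0 J
h = PE/(mg) = 4592.0/(10.0·11.2) = 41.0 m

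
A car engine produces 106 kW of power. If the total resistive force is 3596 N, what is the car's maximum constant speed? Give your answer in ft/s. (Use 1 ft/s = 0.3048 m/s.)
P = Fv ⇒ v = P/F = 106000 W/3596.0 N = 29.4772 m/s = 96.71 ft/s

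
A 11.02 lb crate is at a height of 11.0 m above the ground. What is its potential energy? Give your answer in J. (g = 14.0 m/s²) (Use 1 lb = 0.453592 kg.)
Convert to SI: m = 4.99858 kg, h = 11.0 m
PE = mgh = (4.99858)(14.0)(11.0) = 769.8 J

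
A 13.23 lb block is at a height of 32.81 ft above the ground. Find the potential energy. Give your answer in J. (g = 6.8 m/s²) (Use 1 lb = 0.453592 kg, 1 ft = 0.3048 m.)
Convert to SI: m = 6.00102 kg, h = 10.0005 m
PE = mgh = (6.00102)(6.8)(10.0005) = 408.1 J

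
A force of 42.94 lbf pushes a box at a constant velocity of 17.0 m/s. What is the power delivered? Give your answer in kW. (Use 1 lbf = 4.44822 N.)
Convert to SI: F = 191.007 N, v = 17.0 m/s
P = Fv = (191.007)(17.0) = 3247.11 W = 3.247 kW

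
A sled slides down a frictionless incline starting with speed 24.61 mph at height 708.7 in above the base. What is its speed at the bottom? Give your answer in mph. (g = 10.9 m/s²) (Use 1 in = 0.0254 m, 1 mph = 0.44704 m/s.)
Convert to SI: v₀ = 11.0017 m/s, h = 18.001 m
½mv₀² + mgh = ½mv² ⇒ v = √(v₀² + 2gh) = √(11.0017² + 2·10.9·18.001) = 22.6596 m/s = 50.69 mph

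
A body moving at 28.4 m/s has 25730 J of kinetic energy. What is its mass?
m = 2·KE/v² = 2·25730/(28.4)² = 63.8 kg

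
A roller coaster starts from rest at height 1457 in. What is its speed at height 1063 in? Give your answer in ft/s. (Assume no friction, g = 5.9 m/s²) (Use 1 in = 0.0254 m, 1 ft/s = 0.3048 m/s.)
Convert to SI: h₁−h₂ = 10.0076 m
mgh₁ = mgh₂ + ½mv² ⇒ v = √(2g(h₁−h₂)) = √(2·5.9·10.0076) = 10.8669 m/s = 35.65 ft/s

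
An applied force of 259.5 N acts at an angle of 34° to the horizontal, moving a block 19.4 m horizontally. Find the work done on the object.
W = F·d·cosθ = (259.5)(19.4)cos(34°) = 4174 J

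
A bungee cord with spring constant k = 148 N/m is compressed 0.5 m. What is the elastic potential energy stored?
PE = ½kx² = ½(148)(0.5)² = 18.5 J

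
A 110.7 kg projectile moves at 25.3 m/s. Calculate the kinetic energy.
KE = ½mv² = ½(110.7)(25.3)² = 35430 J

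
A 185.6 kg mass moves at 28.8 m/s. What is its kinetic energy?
KE = ½mv² = ½(185.6)(28.8)² = 76970 J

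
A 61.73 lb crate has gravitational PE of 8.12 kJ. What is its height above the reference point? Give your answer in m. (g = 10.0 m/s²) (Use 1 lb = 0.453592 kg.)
Convert to SI: m = 28.0002 kg, PE = 8120.0 J
h = PE/(mg) = 8120.0/(28.0002·10.0) = 29.0 m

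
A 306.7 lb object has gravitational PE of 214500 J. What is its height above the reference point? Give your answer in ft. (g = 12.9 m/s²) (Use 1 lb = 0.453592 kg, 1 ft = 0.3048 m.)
Convert to SI: m = 139.117 kg, PE = 214500 J
h = PE/(mg) = 214500/(139.117·12.9) = 119.525 m = 392.1 ft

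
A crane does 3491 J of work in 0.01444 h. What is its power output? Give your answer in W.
Convert to SI: W = 3491.0 J, t = 51.984 s
P = W/t = 3491.0/51.984 = 67.16 W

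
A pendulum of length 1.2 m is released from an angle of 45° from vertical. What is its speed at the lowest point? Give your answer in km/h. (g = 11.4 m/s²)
h = L(1 − cosθ) = 1.2(1 − cos45°) = 0.351472 m
v = √(2gh) = √(2·11.4·0.351472) = 2.83082 m/s = 10.19 km/h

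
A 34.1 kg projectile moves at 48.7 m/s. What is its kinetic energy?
KE = ½mv² = ½(34.1)(48.7)² = 40440 J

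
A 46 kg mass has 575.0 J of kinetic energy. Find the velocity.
v = √(2·KE/m) = √(2·575.0/46) = 5.0 m/s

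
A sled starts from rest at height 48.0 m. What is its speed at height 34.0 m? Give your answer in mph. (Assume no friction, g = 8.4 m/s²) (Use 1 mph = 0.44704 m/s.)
mgh₁ = mgh₂ + ½mv² ⇒ v = √(2g(h₁−h₂)) = √(2·8.4·14.0) = 15.3362 m/s = 34.31 mph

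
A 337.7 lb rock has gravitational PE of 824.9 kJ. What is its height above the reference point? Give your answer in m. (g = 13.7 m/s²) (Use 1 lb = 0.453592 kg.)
Convert to SI: m = 153.178 kg, PE = 824900 J
h = PE/(mg) = 824900/(153.178·13.7) = 393.1 m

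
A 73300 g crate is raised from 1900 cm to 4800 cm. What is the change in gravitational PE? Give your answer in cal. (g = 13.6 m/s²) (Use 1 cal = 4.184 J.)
Convert to SI: m = 73.3 kg, Δh = 29.0 m
ΔPE = mgΔh = (73.3)(13.6)(29.0) = 28909.5 J = 6910 cal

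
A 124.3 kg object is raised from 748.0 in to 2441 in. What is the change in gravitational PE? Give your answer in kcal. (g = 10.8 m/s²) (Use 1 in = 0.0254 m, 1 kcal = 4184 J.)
Convert to SI: m = 124.3 kg, Δh = 43.0022 m
ΔPE = mgΔh = (124.3)(10.8)(43.0022) = 57727.9 J = 13.8 kcal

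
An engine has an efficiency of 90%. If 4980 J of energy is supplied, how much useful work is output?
W_out = η·W_in = 0.9·4980 = 4482.0 J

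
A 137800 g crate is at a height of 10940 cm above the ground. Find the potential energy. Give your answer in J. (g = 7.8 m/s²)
Convert to SI: m = 137.8 kg, h = 109.4 m
PE = mgh = (137.8)(7.8)(109.4) = 117600 J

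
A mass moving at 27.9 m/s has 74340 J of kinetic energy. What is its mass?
m = 2·KE/v² = 2·74340/(27.9)² = 191.0 kg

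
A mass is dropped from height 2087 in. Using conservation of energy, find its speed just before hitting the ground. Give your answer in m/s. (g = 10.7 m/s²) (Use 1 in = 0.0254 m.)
Convert to SI: h = 53.0098 m
mgh = ½mv² ⇒ v = √(2gh) = √(2·10.7·53.0098) = 33.68 m/s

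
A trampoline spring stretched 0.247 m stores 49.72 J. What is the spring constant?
k = 2·PE/x² = 2·49.72/(0.247)² = 1630 N/m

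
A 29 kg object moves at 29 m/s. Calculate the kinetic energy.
KE = ½mv² = ½(29)(29)² = 12194.5 J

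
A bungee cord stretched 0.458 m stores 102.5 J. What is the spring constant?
k = 2·PE/x² = 2·102.5/(0.458)² = 977.3 N/m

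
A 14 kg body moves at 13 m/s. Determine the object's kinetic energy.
KE = ½mv² = ½(14)(13)² = 1183.0 J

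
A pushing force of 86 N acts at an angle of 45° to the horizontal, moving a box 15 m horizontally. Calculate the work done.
W = F·d·cosθ = (86)(15)cos(45°) = 912.2 J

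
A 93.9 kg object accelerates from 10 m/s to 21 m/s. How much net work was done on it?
W = ΔKE = ½m(v₂² − v₁²) = ½(93.9)(21² − 10²) = 16009.95 J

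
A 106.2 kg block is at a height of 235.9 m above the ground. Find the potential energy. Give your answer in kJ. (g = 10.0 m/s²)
PE = mgh = (106.2)(10.0)(235.9) = 250526 J = 250.5 kJ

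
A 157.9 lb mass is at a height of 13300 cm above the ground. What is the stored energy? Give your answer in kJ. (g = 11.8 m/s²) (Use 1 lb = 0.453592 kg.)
Convert to SI: m = 71.6222 kg, h = 133.0 m
PE = mgh = (71.6222)(11.8)(133.0) = 112404 J = 112.4 kJ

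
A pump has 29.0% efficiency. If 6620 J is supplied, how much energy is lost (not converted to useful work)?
W_lost = W_in(1 − η) = 6620·(1 − 0.29) = 4700 J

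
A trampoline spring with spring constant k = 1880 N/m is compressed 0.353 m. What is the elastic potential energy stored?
PE = ½kx² = ½(1880)(0.353)² = 117.1 J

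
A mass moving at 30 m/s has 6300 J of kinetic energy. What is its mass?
m = 2·KE/v² = 2·6300/(30)² = 14.0 kg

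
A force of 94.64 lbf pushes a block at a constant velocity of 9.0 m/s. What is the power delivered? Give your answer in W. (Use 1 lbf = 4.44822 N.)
Convert to SI: F = 420.98 N, v = 9.0 m/s
P = Fv = (420.98)(9.0) = 3789 W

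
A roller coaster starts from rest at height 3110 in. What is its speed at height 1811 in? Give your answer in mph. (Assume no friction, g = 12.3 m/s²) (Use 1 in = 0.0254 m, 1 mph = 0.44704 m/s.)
Convert to SI: h₁−h₂ = 32.9946 m
mgh₁ = mgh₂ + ½mv² ⇒ v = √(2g(h₁−h₂)) = √(2·12.3·32.9946) = 28.4898 m/s = 63.73 mph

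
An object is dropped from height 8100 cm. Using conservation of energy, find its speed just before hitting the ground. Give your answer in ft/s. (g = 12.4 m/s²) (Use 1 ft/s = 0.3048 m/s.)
Convert to SI: h = 81.0 m
mgh = ½mv² ⇒ v = √(2gh) = √(2·12.4·81.0) = 44.8196 m/s = 147.0 ft/s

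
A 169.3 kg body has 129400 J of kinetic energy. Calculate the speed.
v = √(2·KE/m) = √(2·129400/169.3) = 39.1 m/s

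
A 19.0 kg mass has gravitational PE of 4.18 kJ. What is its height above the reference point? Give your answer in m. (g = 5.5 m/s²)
Convert to SI: m = 19.0 kg, PE = 4180.0 J
h = PE/(mg) = 4180.0/(19.0·5.5) = 40.0 m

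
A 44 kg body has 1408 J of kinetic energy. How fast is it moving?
v = √(2·KE/m) = √(2·1408/44) = 8.0 m/s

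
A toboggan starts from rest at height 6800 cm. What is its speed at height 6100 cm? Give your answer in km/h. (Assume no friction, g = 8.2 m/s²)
Convert to SI: h₁−h₂ = 7.0 m
mgh₁ = mgh₂ + ½mv² ⇒ v = √(2g(h₁−h₂)) = √(2·8.2·7.0) = 10.7145 m/s = 38.57 km/h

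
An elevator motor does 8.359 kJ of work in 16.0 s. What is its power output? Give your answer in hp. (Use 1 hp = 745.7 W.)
Convert to SI: W = 8359.0 J, t = 16.0 s
P = W/t = 8359.0/16.0 = 522.438 W = 0.7006 hp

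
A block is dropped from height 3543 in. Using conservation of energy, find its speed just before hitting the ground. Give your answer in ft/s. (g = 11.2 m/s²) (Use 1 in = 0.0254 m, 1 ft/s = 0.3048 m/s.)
Convert to SI: h = 89.9922 m
mgh = ½mv² ⇒ v = √(2gh) = √(2·11.2·89.9922) = 44.8979 m/s = 147.3 ft/s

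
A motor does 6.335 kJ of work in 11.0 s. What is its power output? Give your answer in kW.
Convert to SI: W = 6335.0 J, t = 11.0 s
P = W/t = 6335.0/11.0 = 575.909 W = 0.5759 kW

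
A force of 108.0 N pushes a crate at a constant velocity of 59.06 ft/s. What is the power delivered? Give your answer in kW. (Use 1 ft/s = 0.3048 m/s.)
Convert to SI: F = 108.0 N, v = 18.0015 m/s
P = Fv = (108.0)(18.0015) = 1944.16 W = 1.944 kW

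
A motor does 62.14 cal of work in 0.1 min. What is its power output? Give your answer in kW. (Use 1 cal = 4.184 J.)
Convert to SI: W = 259.994 J, t = 6.0 s
P = W/t = 259.994/6.0 = 43.3323 W = 0.04333 kW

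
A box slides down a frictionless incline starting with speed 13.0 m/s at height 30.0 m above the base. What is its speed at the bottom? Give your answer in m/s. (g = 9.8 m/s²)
½mv₀² + mgh = ½mv² ⇒ v = √(v₀² + 2gh) = √(13.0² + 2·9.8·30.0) = 27.51 m/s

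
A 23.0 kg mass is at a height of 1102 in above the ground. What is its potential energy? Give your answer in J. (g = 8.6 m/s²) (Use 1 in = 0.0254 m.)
Convert to SI: m = 23.0 kg, h = 27.9908 m
PE = mgh = (23.0)(8.6)(27.9908) = 5537 J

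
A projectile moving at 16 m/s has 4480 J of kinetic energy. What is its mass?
m = 2·KE/v² = 2·4480/(16)² = 35.0 kg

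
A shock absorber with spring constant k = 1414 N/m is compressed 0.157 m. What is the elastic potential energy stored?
PE = ½kx² = ½(1414)(0.157)² = 17.43 J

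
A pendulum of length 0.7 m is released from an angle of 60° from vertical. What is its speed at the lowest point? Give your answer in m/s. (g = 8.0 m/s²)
h = L(1 − cosθ) = 0.7(1 − cos60°) = 0.35 m
v = √(2gh) = √(2·8.0·0.35) = 2.366 m/s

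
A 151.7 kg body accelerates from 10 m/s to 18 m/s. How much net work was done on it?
W = ΔKE = ½m(v₂² − v₁²) = ½(151.7)(18² − 10²) = 16990.4 J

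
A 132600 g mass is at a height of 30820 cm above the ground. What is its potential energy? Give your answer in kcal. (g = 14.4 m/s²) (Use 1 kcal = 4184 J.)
Convert to SI: m = 132.6 kg, h = 308.2 m
PE = mgh = (132.6)(14.4)(308.2) = 588489 J = 140.7 kcal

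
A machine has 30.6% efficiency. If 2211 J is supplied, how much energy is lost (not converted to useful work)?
W_lost = W_in(1 − η) = 2211·(1 − 0.306) = 1534 J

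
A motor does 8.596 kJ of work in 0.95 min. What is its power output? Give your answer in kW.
Convert to SI: W = 8596.0 J, t = 57.0 s
P = W/t = 8596.0/57.0 = 150.807 W = 0.1508 kW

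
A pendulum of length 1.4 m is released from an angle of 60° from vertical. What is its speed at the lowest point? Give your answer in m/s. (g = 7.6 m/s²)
h = L(1 − cosθ) = 1.4(1 − cos60°) = 0.7 m
v = √(2gh) = √(2·7.6·0.7) = 3.262 m/s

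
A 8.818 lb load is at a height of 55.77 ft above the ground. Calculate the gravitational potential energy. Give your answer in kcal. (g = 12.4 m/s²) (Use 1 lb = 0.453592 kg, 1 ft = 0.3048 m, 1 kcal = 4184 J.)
Convert to SI: m = 3.99977 kg, h = 16.9987 m
PE = mgh = (3.99977)(12.4)(16.9987) = 843.088 J = 0.2015 kcal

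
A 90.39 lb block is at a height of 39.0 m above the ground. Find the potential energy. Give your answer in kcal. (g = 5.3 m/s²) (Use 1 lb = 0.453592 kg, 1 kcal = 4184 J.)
Convert to SI: m = 41.0002 kg, h = 39.0 m
PE = mgh = (41.0002)(5.3)(39.0) = 8474.74 J = 2.026 kcal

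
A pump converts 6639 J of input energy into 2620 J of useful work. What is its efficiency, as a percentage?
η = W_out/W_in = 2620/6639 = 39.46%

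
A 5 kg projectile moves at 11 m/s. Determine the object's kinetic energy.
KE = ½mv² = ½(5)(11)² = 302.5 J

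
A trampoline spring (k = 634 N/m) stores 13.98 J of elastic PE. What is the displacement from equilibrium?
x = √(2·PE/k) = √(2·13.98/634) = 0.21 m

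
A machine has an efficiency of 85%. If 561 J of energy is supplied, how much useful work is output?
W_out = η·W_in = 0.85·561 = 476.85 J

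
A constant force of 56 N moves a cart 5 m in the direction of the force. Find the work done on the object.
W = F·d = (56)(5) = 280.0 J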